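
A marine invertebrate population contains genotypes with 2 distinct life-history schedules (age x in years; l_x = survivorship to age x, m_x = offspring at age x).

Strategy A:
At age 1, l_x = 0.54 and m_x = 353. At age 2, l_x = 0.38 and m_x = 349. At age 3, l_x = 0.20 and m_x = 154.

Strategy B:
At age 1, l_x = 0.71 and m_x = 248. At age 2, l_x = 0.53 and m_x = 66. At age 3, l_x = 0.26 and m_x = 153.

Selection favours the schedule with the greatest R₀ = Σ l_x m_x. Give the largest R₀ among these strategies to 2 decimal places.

Strategy A: R₀ = 0.54×353 + 0.38×349 + 0.20×154 = 354.0400
Strategy B: R₀ = 0.71×248 + 0.53×66 + 0.26×153 = 250.8400
Highest R₀: strategy A with 354.0400.

354.04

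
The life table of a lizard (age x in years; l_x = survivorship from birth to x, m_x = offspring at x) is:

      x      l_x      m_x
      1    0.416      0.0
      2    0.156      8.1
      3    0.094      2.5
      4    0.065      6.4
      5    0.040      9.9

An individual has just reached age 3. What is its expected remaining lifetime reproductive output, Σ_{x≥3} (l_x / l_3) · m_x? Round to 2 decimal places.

l_3 = 0.094. Conditional survival from age 3 to x is l_x / l_3.
  x=3: (0.094/0.094) × 2.5 = 2.5000
  x=4: (0.065/0.094) × 6.4 = 4.4255
  x=5: (0.040/0.094) × 9.9 = 4.2128
Sum = 2.5000 + 4.4255 + 4.2128 = 11.1383

11.14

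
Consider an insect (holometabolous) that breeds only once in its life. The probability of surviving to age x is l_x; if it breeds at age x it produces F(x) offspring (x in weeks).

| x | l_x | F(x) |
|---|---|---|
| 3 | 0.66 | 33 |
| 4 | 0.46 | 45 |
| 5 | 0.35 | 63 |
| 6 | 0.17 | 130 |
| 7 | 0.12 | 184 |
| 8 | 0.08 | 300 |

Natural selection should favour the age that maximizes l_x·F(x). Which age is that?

8

Expected offspring if breeding at age x = l_x × F(x):
  age 3: 0.66 × 33 = 21.780
  age 4: 0.46 × 45 = 20.700
  age 5: 0.35 × 63 = 22.050
  age 6: 0.17 × 130 = 22.100
  age 7: 0.12 × 184 = 22.080
  age 8: 0.08 × 300 = 24.000
Maximum at age 8 (24.000).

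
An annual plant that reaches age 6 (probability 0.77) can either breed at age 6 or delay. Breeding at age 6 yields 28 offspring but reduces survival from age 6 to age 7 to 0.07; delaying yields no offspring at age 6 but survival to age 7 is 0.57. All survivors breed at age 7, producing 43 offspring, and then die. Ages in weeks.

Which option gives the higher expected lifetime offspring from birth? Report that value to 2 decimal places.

breed at age 6: R₀ = 0.77 × (28 + 0.07 × 43) = 0.77 × 31.0100 = 23.8777
delay to age 7: R₀ = 0.77 × (0.57 × 43) = 0.77 × 24.5100 = 18.8727
Higher: breed at age 6 (23.8777).

23.88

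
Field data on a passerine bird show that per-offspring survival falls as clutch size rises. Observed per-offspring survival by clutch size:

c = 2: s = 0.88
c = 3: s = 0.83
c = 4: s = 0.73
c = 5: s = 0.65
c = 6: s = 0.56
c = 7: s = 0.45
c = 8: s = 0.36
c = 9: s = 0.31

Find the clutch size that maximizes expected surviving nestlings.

6

Expected surviving nestlings = c × s(c):
  c=2: 2 × 0.88 = 1.760
  c=3: 3 × 0.83 = 2.490
  c=4: 4 × 0.73 = 2.920
  c=5: 5 × 0.65 = 3.250
  c=6: 6 × 0.56 = 3.360
  c=7: 7 × 0.45 = 3.150
  c=8: 8 × 0.36 = 2.880
  c=9: 9 × 0.31 = 2.790
Maximum at c = 6 (3.360 surviving nestlings).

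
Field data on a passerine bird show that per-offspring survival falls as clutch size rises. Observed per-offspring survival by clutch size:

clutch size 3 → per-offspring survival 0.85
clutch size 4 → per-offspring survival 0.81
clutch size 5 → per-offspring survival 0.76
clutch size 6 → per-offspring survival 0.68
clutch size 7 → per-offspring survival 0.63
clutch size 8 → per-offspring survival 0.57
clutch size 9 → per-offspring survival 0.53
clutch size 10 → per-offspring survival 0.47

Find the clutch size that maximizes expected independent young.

Expected independent young = c × s(c):
  c=3: 3 × 0.85 = 2.550
  c=4: 4 × 0.81 = 3.240
  c=5: 5 × 0.76 = 3.800
  c=6: 6 × 0.68 = 4.080
  c=7: 7 × 0.63 = 4.410
  c=8: 8 × 0.57 = 4.560
  c=9: 9 × 0.53 = 4.770
  c=10: 10 × 0.47 = 4.700
Maximum at c = 9 (4.770 independent young).

9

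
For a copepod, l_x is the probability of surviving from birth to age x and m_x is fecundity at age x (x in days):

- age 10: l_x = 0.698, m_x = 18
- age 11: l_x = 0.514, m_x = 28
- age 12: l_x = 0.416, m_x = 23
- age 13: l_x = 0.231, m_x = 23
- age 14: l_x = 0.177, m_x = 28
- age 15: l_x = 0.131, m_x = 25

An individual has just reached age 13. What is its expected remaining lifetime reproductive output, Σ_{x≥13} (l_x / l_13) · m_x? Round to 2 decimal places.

l_13 = 0.231. Conditional survival from age 13 to x is l_x / l_13.
  x=13: (0.231/0.231) × 23 = 23.0000
  x=14: (0.177/0.231) × 28 = 21.4545
  x=15: (0.131/0.231) × 25 = 14.1775
Sum = 23.0000 + 21.4545 + 14.1775 = 58.6320

58.63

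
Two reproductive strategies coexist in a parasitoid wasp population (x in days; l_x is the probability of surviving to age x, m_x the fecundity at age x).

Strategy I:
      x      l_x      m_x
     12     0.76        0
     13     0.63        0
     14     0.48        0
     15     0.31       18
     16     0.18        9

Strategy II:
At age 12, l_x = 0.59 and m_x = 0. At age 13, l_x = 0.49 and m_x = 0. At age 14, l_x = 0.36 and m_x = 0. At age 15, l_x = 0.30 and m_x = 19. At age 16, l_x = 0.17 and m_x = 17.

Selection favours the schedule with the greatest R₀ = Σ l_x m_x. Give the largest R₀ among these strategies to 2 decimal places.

Strategy I: R₀ = 0.76×0 + 0.63×0 + 0.48×0 + 0.31×18 + 0.18×9 = 7.2000
Strategy II: R₀ = 0.59×0 + 0.49×0 + 0.36×0 + 0.30×19 + 0.17×17 = 8.5900
Highest R₀: strategy II with 8.5900.

8.59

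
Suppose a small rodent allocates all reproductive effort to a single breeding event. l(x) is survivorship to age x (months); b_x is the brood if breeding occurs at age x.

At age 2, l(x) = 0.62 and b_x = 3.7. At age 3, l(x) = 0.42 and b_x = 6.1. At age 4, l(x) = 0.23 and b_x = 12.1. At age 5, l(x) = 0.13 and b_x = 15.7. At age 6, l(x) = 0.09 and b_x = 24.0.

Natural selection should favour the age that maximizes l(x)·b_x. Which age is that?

4

Expected offspring if breeding at age x = l(x) × b_x:
  age 2: 0.62 × 3.7 = 2.294
  age 3: 0.42 × 6.1 = 2.562
  age 4: 0.23 × 12.1 = 2.783
  age 5: 0.13 × 15.7 = 2.041
  age 6: 0.09 × 24.0 = 2.160
Maximum at age 4 (2.783).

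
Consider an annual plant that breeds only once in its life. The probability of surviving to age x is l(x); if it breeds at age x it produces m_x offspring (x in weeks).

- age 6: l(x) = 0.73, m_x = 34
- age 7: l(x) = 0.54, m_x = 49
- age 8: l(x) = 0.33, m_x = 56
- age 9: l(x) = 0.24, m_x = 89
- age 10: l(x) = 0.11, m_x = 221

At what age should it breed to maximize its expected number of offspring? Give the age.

Expected offspring if breeding at age x = l(x) × m_x:
  age 6: 0.73 × 34 = 24.820
  age 7: 0.54 × 49 = 26.460
  age 8: 0.33 × 56 = 18.480
  age 9: 0.24 × 89 = 21.360
  age 10: 0.11 × 221 = 24.310
Maximum at age 7 (26.460).

7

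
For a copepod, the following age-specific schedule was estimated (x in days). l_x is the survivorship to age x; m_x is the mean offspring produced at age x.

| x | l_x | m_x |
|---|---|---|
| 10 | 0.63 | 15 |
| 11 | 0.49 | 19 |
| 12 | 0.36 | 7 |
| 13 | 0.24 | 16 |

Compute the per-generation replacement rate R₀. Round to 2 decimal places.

R₀ = Σ l_x m_x:
  age 10: 0.63 × 15 = 9.4500
  age 11: 0.49 × 19 = 9.3100
  age 12: 0.36 × 7 = 2.5200
  age 13: 0.24 × 16 = 3.8400
R₀ = 9.4500 + 9.3100 + 2.5200 + 3.8400 = 25.1200

25.12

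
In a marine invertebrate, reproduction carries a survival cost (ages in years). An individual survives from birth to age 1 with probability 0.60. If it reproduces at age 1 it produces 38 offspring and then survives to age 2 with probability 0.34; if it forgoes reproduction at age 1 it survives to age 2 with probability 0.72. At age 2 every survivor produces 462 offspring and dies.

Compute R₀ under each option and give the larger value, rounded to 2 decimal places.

breed at age 1: R₀ = 0.60 × (38 + 0.34 × 462) = 0.60 × 195.0800 = 117.0480
delay to age 2: R₀ = 0.60 × (0.72 × 462) = 0.60 × 332.6400 = 199.5840
Higher: delay to age 2 (199.5840).

199.58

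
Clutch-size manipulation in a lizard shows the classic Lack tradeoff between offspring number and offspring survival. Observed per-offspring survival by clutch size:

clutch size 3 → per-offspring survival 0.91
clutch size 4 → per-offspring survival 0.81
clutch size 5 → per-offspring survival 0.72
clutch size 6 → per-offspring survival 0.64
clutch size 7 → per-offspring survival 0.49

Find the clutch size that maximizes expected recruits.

6

Expected recruits = c × s(c):
  c=3: 3 × 0.91 = 2.730
  c=4: 4 × 0.81 = 3.240
  c=5: 5 × 0.72 = 3.600
  c=6: 6 × 0.64 = 3.840
  c=7: 7 × 0.49 = 3.430
Maximum at c = 6 (3.840 recruits).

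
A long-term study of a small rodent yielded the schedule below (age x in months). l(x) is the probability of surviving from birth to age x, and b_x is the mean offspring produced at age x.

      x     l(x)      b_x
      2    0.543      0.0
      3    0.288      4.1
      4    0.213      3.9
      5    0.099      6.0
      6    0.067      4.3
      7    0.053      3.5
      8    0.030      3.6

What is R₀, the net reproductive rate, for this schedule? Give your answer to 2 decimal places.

3.19

R₀ = Σ l(x) b_x:
  age 2: 0.543 × 0.0 = 0.0000
  age 3: 0.288 × 4.1 = 1.1808
  age 4: 0.213 × 3.9 = 0.8307
  age 5: 0.099 × 6.0 = 0.5940
  age 6: 0.067 × 4.3 = 0.2881
  age 7: 0.053 × 3.5 = 0.1855
  age 8: 0.030 × 3.6 = 0.1080
R₀ = 0.0000 + 1.1808 + 0.8307 + 0.5940 + 0.2881 + 0.1855 + 0.1080 = 3.1871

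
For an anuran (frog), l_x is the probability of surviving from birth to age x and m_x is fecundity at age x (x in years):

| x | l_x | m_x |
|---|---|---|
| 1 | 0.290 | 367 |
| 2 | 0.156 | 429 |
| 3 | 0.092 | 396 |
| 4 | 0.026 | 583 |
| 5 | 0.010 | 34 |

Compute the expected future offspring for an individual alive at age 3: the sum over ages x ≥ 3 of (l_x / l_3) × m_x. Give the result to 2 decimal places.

564.46

l_3 = 0.092. Conditional survival from age 3 to x is l_x / l_3.
  x=3: (0.092/0.092) × 396 = 396.0000
  x=4: (0.026/0.092) × 583 = 164.7609
  x=5: (0.010/0.092) × 34 = 3.6957
Sum = 396.0000 + 164.7609 + 3.6957 = 564.4565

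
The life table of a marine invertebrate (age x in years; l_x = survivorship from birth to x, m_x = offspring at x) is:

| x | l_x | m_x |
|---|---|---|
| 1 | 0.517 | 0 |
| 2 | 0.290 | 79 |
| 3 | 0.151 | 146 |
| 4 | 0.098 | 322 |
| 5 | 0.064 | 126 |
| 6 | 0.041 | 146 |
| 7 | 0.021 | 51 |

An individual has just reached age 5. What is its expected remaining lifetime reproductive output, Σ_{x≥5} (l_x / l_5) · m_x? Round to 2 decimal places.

236.27

l_5 = 0.064. Conditional survival from age 5 to x is l_x / l_5.
  x=5: (0.064/0.064) × 126 = 126.0000
  x=6: (0.041/0.064) × 146 = 93.5312
  x=7: (0.021/0.064) × 51 = 16.7344
Sum = 126.0000 + 93.5312 + 16.7344 = 236.2656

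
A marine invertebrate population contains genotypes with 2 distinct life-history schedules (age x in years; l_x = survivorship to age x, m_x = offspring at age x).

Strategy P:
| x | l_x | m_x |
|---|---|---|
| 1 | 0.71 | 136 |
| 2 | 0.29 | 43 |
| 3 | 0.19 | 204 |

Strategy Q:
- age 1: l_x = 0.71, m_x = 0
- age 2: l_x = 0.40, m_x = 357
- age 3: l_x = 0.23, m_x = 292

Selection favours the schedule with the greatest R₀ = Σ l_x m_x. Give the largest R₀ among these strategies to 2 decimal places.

Strategy P: R₀ = 0.71×136 + 0.29×43 + 0.19×204 = 147.7900
Strategy Q: R₀ = 0.71×0 + 0.40×357 + 0.23×292 = 209.9600
Highest R₀: strategy Q with 209.9600.

209.96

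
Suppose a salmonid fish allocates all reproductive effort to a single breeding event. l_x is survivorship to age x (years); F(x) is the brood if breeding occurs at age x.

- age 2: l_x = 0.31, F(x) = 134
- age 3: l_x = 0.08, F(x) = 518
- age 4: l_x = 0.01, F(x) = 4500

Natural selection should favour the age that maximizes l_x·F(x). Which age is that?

4

Expected offspring if breeding at age x = l_x × F(x):
  age 2: 0.31 × 134 = 41.540
  age 3: 0.08 × 518 = 41.440
  age 4: 0.01 × 4500 = 45.000
Maximum at age 4 (45.000).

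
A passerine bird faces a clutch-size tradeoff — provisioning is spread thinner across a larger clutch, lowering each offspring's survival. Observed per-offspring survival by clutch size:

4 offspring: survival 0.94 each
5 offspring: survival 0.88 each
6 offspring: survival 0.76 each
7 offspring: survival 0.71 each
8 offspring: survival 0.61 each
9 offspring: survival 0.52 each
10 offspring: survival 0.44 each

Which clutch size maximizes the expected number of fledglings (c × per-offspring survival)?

Expected fledglings = c × s(c):
  c=4: 4 × 0.94 = 3.760
  c=5: 5 × 0.88 = 4.400
  c=6: 6 × 0.76 = 4.560
  c=7: 7 × 0.71 = 4.970
  c=8: 8 × 0.61 = 4.880
  c=9: 9 × 0.52 = 4.680
  c=10: 10 × 0.44 = 4.400
Maximum at c = 7 (4.970 fledglings).

7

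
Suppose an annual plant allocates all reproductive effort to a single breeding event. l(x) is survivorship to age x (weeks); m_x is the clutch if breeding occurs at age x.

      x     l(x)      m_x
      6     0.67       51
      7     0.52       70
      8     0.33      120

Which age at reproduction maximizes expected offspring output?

8

Expected offspring if breeding at age x = l(x) × m_x:
  age 6: 0.67 × 51 = 34.170
  age 7: 0.52 × 70 = 36.400
  age 8: 0.33 × 120 = 39.600
Maximum at age 8 (39.600).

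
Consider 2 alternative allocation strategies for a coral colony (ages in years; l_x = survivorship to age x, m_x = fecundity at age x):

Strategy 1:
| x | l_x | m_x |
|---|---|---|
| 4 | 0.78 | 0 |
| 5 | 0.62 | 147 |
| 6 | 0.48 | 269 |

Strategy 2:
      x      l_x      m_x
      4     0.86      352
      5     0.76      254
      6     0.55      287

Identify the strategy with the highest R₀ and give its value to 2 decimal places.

Strategy 1: R₀ = 0.78×0 + 0.62×147 + 0.48×269 = 220.2600
Strategy 2: R₀ = 0.86×352 + 0.76×254 + 0.55×287 = 653.6100
Highest R₀: strategy 2 with 653.6100.

653.61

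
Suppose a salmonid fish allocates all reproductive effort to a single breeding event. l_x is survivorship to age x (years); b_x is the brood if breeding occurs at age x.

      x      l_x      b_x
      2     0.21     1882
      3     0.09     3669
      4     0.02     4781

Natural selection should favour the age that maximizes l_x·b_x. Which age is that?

Expected offspring if breeding at age x = l_x × b_x:
  age 2: 0.21 × 1882 = 395.220
  age 3: 0.09 × 3669 = 330.210
  age 4: 0.02 × 4781 = 95.620
Maximum at age 2 (395.220).

2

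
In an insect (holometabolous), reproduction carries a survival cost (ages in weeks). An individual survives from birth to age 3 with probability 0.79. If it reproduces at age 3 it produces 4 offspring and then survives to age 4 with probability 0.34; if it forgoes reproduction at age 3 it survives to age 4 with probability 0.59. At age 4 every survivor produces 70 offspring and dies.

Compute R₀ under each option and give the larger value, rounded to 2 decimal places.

32.63

breed at age 3: R₀ = 0.79 × (4 + 0.34 × 70) = 0.79 × 27.8000 = 21.9620
delay to age 4: R₀ = 0.79 × (0.59 × 70) = 0.79 × 41.3000 = 32.6270
Higher: delay to age 4 (32.6270).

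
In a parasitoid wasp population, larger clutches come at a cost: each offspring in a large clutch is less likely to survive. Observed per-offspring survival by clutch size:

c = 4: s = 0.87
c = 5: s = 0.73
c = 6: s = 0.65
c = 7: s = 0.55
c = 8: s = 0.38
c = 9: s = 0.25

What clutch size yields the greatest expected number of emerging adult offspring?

6

Expected emerging adult offspring = c × s(c):
  c=4: 4 × 0.87 = 3.480
  c=5: 5 × 0.73 = 3.650
  c=6: 6 × 0.65 = 3.900
  c=7: 7 × 0.55 = 3.850
  c=8: 8 × 0.38 = 3.040
  c=9: 9 × 0.25 = 2.250
Maximum at c = 6 (3.900 emerging adult offspring).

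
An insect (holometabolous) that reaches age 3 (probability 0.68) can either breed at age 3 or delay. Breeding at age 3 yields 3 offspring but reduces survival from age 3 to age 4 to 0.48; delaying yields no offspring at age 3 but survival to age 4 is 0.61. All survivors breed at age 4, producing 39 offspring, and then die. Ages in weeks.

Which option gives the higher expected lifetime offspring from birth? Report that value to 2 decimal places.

breed at age 3: R₀ = 0.68 × (3 + 0.48 × 39) = 0.68 × 21.7200 = 14.7696
delay to age 4: R₀ = 0.68 × (0.61 × 39) = 0.68 × 23.7900 = 16.1772
Higher: delay to age 4 (16.1772).

16.18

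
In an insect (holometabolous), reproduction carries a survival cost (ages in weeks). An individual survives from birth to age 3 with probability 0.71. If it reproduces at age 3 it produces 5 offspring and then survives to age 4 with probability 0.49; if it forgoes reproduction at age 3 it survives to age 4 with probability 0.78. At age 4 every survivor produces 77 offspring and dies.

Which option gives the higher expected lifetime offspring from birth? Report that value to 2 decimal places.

42.64

breed at age 3: R₀ = 0.71 × (5 + 0.49 × 77) = 0.71 × 42.7300 = 30.3383
delay to age 4: R₀ = 0.71 × (0.78 × 77) = 0.71 × 60.0600 = 42.6426
Higher: delay to age 4 (42.6426).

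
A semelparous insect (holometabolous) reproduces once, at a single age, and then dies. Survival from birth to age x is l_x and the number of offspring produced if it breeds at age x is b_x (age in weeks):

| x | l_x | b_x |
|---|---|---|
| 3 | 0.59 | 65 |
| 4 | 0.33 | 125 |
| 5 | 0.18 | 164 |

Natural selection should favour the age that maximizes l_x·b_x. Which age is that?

4

Expected offspring if breeding at age x = l_x × b_x:
  age 3: 0.59 × 65 = 38.350
  age 4: 0.33 × 125 = 41.250
  age 5: 0.18 × 164 = 29.520
Maximum at age 4 (41.250).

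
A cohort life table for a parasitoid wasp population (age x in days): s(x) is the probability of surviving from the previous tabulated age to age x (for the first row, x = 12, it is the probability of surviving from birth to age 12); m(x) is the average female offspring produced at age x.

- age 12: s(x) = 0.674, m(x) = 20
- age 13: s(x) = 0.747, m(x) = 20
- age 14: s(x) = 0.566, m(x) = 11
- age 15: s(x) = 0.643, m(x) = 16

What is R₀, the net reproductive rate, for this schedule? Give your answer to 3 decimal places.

Survivorship from birth: l_x = s_12·s_13·…·s_x.
  l_12 = 0.67400
  l_13 = 0.50348
  l_14 = 0.28497
  l_15 = 0.18323
R₀ = Σ l_x m(x):
  age 12: 0.67400 × 20 = 13.4800
  age 13: 0.50348 × 20 = 10.0696
  age 14: 0.28497 × 11 = 3.1347
  age 15: 0.18323 × 16 = 2.9317
R₀ = 13.4800 + 10.0696 + 3.1347 + 2.9317 = 29.6160

29.616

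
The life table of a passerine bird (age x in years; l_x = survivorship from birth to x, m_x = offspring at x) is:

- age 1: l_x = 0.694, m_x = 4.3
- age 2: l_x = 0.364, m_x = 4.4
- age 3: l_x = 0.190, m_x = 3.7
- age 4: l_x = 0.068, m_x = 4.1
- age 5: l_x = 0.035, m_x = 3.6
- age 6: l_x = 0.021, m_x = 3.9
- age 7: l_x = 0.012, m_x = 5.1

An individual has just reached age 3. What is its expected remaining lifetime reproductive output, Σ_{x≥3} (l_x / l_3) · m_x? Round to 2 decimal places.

6.58

l_3 = 0.190. Conditional survival from age 3 to x is l_x / l_3.
  x=3: (0.190/0.190) × 3.7 = 3.7000
  x=4: (0.068/0.190) × 4.1 = 1.4674
  x=5: (0.035/0.190) × 3.6 = 0.6632
  x=6: (0.021/0.190) × 3.9 = 0.4311
  x=7: (0.012/0.190) × 5.1 = 0.3221
Sum = 3.7000 + 1.4674 + 0.6632 + 0.4311 + 0.3221 = 6.5837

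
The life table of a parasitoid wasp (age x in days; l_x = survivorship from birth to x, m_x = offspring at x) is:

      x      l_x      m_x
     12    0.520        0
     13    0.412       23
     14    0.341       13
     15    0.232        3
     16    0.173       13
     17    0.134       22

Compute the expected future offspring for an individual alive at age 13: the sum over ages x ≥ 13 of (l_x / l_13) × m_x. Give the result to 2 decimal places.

l_13 = 0.412. Conditional survival from age 13 to x is l_x / l_13.
  x=13: (0.412/0.412) × 23 = 23.0000
  x=14: (0.341/0.412) × 13 = 10.7597
  x=15: (0.232/0.412) × 3 = 1.6893
  x=16: (0.173/0.412) × 13 = 5.4587
  x=17: (0.134/0.412) × 22 = 7.1553
Sum = 23.0000 + 10.7597 + 1.6893 + 5.4587 + 7.1553 = 48.0631

48.06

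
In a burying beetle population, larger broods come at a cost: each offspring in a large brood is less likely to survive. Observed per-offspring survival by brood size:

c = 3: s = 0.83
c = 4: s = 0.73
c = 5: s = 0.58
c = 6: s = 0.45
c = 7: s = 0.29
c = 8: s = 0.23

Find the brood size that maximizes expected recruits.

Expected recruits = c × s(c):
  c=3: 3 × 0.83 = 2.490
  c=4: 4 × 0.73 = 2.920
  c=5: 5 × 0.58 = 2.900
  c=6: 6 × 0.45 = 2.700
  c=7: 7 × 0.29 = 2.030
  c=8: 8 × 0.23 = 1.840
Maximum at c = 4 (2.920 recruits).

4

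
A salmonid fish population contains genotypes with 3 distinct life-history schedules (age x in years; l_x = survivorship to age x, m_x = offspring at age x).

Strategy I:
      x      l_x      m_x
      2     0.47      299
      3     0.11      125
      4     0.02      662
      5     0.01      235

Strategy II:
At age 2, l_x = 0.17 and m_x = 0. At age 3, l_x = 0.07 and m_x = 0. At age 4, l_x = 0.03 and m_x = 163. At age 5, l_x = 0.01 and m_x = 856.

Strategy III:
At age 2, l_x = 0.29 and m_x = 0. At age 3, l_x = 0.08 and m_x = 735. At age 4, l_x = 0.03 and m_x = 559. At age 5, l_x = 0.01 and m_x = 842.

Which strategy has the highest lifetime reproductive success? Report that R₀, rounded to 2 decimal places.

169.87

Strategy I: R₀ = 0.47×299 + 0.11×125 + 0.02×662 + 0.01×235 = 169.8700
Strategy II: R₀ = 0.17×0 + 0.07×0 + 0.03×163 + 0.01×856 = 13.4500
Strategy III: R₀ = 0.29×0 + 0.08×735 + 0.03×559 + 0.01×842 = 83.9900
Highest R₀: strategy I with 169.8700.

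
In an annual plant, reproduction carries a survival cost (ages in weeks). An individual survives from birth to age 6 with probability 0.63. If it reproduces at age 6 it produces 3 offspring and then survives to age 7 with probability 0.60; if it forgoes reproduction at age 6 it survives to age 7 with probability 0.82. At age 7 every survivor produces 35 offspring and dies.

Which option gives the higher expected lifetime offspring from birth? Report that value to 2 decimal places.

18.08

breed at age 6: R₀ = 0.63 × (3 + 0.60 × 35) = 0.63 × 24.0000 = 15.1200
delay to age 7: R₀ = 0.63 × (0.82 × 35) = 0.63 × 28.7000 = 18.0810
Higher: delay to age 7 (18.0810).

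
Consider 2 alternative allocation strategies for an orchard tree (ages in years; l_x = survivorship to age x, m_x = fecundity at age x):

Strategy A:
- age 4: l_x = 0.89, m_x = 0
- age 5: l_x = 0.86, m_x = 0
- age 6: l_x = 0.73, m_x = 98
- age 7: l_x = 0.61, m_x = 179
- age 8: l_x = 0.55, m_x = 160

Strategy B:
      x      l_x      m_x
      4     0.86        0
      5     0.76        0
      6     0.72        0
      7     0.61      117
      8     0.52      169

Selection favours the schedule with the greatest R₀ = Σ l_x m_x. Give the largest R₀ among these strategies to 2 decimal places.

Strategy A: R₀ = 0.89×0 + 0.86×0 + 0.73×98 + 0.61×179 + 0.55×160 = 268.7300
Strategy B: R₀ = 0.86×0 + 0.76×0 + 0.72×0 + 0.61×117 + 0.52×169 = 159.2500
Highest R₀: strategy A with 268.7300.

268.73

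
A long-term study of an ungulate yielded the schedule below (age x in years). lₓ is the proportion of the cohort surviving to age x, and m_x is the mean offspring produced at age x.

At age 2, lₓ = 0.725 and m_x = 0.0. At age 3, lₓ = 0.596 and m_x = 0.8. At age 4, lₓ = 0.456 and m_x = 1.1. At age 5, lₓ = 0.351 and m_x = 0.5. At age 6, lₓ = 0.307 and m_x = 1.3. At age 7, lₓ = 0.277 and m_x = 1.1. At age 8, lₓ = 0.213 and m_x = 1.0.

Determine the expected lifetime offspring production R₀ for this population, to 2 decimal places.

2.07

R₀ = Σ lₓ m_x:
  age 2: 0.725 × 0.0 = 0.0000
  age 3: 0.596 × 0.8 = 0.4768
  age 4: 0.456 × 1.1 = 0.5016
  age 5: 0.351 × 0.5 = 0.1755
  age 6: 0.307 × 1.3 = 0.3991
  age 7: 0.277 × 1.1 = 0.3047
  age 8: 0.213 × 1.0 = 0.2130
R₀ = 0.0000 + 0.4768 + 0.5016 + 0.1755 + 0.3991 + 0.3047 + 0.2130 = 2.0707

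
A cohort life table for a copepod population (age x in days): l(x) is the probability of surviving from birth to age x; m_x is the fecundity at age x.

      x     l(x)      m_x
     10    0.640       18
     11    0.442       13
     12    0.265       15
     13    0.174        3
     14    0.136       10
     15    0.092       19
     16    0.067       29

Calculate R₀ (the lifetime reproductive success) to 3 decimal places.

26.814

R₀ = Σ l(x) m_x:
  age 10: 0.640 × 18 = 11.5200
  age 11: 0.442 × 13 = 5.7460
  age 12: 0.265 × 15 = 3.9750
  age 13: 0.174 × 3 = 0.5220
  age 14: 0.136 × 10 = 1.3600
  age 15: 0.092 × 19 = 1.7480
  age 16: 0.067 × 29 = 1.9430
R₀ = 11.5200 + 5.7460 + 3.9750 + 0.5220 + 1.3600 + 1.7480 + 1.9430 = 26.8140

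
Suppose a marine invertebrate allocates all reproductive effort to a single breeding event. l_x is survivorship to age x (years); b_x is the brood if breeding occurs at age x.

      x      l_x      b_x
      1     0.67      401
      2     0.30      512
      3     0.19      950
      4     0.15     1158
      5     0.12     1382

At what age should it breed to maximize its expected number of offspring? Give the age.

1

Expected offspring if breeding at age x = l_x × b_x:
  age 1: 0.67 × 401 = 268.670
  age 2: 0.30 × 512 = 153.600
  age 3: 0.19 × 950 = 180.500
  age 4: 0.15 × 1158 = 173.700
  age 5: 0.12 × 1382 = 165.840
Maximum at age 1 (268.670).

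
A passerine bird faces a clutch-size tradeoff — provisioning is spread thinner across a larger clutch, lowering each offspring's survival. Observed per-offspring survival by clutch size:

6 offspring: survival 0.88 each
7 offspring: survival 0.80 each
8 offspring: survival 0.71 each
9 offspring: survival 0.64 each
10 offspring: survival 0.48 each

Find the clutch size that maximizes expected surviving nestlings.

9

Expected surviving nestlings = c × s(c):
  c=6: 6 × 0.88 = 5.280
  c=7: 7 × 0.80 = 5.600
  c=8: 8 × 0.71 = 5.680
  c=9: 9 × 0.64 = 5.760
  c=10: 10 × 0.48 = 4.800
Maximum at c = 9 (5.760 surviving nestlings).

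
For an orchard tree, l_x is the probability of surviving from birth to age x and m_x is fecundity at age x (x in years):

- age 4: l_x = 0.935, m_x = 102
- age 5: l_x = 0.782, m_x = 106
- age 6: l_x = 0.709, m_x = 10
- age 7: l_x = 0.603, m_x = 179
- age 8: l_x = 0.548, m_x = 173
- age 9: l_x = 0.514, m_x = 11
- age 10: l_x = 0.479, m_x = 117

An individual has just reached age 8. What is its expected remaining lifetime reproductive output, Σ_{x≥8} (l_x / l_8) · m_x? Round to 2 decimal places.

285.59

l_8 = 0.548. Conditional survival from age 8 to x is l_x / l_8.
  x=8: (0.548/0.548) × 173 = 173.0000
  x=9: (0.514/0.548) × 11 = 10.3175
  x=10: (0.479/0.548) × 117 = 102.2682
Sum = 173.0000 + 10.3175 + 102.2682 = 285.5858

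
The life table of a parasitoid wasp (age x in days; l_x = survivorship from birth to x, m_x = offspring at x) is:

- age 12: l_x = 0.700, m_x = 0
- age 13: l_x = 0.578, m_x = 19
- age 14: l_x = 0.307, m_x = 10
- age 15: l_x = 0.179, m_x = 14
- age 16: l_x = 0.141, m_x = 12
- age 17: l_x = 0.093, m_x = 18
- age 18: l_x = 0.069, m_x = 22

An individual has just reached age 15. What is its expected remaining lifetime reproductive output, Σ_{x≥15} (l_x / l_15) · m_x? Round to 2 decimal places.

41.28

l_15 = 0.179. Conditional survival from age 15 to x is l_x / l_15.
  x=15: (0.179/0.179) × 14 = 14.0000
  x=16: (0.141/0.179) × 12 = 9.4525
  x=17: (0.093/0.179) × 18 = 9.3520
  x=18: (0.069/0.179) × 22 = 8.4804
Sum = 14.0000 + 9.4525 + 9.3520 + 8.4804 = 41.2849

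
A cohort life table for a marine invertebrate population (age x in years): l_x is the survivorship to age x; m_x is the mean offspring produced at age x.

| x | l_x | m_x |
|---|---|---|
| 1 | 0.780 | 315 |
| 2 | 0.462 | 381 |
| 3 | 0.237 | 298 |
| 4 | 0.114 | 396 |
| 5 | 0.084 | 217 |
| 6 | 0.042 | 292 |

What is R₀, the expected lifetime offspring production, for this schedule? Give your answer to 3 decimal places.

R₀ = Σ l_x m_x:
  age 1: 0.780 × 315 = 245.7000
  age 2: 0.462 × 381 = 176.0220
  age 3: 0.237 × 298 = 70.6260
  age 4: 0.114 × 396 = 45.1440
  age 5: 0.084 × 217 = 18.2280
  age 6: 0.042 × 292 = 12.2640
R₀ = 245.7000 + 176.0220 + 70.6260 + 45.1440 + 18.2280 + 12.2640 = 567.9840

567.984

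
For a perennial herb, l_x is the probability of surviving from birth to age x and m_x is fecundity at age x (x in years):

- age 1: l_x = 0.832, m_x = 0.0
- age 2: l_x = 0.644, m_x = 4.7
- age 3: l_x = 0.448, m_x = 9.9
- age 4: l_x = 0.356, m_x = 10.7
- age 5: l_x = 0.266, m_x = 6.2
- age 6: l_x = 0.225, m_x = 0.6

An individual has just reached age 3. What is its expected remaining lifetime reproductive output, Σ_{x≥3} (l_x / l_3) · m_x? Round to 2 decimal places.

l_3 = 0.448. Conditional survival from age 3 to x is l_x / l_3.
  x=3: (0.448/0.448) × 9.9 = 9.9000
  x=4: (0.356/0.448) × 10.7 = 8.5027
  x=5: (0.266/0.448) × 6.2 = 3.6812
  x=6: (0.225/0.448) × 0.6 = 0.3013
Sum = 9.9000 + 8.5027 + 3.6812 + 0.3013 = 22.3853

22.39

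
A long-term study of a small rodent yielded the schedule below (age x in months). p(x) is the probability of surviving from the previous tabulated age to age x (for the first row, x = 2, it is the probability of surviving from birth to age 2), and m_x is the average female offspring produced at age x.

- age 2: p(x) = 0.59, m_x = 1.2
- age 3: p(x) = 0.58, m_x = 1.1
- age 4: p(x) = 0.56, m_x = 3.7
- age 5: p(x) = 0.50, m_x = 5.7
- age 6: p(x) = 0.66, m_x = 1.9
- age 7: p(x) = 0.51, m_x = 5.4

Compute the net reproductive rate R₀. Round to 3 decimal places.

2.634

Survivorship from birth: l_x = p_2·p_3·…·p_x.
  l_2 = 0.59000
  l_3 = 0.34220
  l_4 = 0.19163
  l_5 = 0.09582
  l_6 = 0.06324
  l_7 = 0.03225
R₀ = Σ l_x m_x:
  age 2: 0.59000 × 1.2 = 0.7080
  age 3: 0.34220 × 1.1 = 0.3764
  age 4: 0.19163 × 3.7 = 0.7090
  age 5: 0.09582 × 5.7 = 0.5462
  age 6: 0.06324 × 1.9 = 0.1202
  age 7: 0.03225 × 5.4 = 0.1742
R₀ = 0.7080 + 0.3764 + 0.7090 + 0.5462 + 0.1202 + 0.1742 = 2.6339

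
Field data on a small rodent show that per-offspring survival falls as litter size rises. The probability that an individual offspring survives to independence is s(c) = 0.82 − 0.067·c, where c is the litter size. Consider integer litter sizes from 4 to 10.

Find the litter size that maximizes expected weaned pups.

Expected weaned pups = c × s(c):
  c=4: 4 × 0.552 = 2.208
  c=5: 5 × 0.485 = 2.425
  c=6: 6 × 0.418 = 2.508
  c=7: 7 × 0.351 = 2.457
  c=8: 8 × 0.284 = 2.272
  c=9: 9 × 0.217 = 1.953
  c=10: 10 × 0.150 = 1.500
Maximum at c = 6 (2.508 weaned pups).

6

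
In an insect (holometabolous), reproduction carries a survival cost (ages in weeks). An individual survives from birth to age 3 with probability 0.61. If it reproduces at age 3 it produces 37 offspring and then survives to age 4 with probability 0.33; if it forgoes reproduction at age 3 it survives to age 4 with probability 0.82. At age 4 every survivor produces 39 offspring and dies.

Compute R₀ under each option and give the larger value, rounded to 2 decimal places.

breed at age 3: R₀ = 0.61 × (37 + 0.33 × 39) = 0.61 × 49.8700 = 30.4207
delay to age 4: R₀ = 0.61 × (0.82 × 39) = 0.61 × 31.9800 = 19.5078
Higher: breed at age 3 (30.4207).

30.42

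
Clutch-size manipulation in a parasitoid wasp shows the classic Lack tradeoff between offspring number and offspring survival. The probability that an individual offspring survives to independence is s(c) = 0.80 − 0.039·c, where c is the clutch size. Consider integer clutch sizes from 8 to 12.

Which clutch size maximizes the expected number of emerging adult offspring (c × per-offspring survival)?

10

Expected emerging adult offspring = c × s(c):
  c=8: 8 × 0.488 = 3.904
  c=9: 9 × 0.449 = 4.041
  c=10: 10 × 0.410 = 4.100
  c=11: 11 × 0.371 = 4.081
  c=12: 12 × 0.332 = 3.984
Maximum at c = 10 (4.100 emerging adult offspring).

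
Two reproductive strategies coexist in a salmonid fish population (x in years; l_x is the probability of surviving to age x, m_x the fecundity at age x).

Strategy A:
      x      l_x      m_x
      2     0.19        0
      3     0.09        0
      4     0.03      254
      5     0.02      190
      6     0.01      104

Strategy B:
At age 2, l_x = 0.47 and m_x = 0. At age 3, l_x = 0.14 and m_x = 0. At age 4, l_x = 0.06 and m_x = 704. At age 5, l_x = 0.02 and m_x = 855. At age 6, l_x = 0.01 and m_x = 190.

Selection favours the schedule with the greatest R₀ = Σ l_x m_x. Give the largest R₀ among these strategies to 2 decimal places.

61.24

Strategy A: R₀ = 0.19×0 + 0.09×0 + 0.03×254 + 0.02×190 + 0.01×104 = 12.4600
Strategy B: R₀ = 0.47×0 + 0.14×0 + 0.06×704 + 0.02×855 + 0.01×190 = 61.2400
Highest R₀: strategy B with 61.2400.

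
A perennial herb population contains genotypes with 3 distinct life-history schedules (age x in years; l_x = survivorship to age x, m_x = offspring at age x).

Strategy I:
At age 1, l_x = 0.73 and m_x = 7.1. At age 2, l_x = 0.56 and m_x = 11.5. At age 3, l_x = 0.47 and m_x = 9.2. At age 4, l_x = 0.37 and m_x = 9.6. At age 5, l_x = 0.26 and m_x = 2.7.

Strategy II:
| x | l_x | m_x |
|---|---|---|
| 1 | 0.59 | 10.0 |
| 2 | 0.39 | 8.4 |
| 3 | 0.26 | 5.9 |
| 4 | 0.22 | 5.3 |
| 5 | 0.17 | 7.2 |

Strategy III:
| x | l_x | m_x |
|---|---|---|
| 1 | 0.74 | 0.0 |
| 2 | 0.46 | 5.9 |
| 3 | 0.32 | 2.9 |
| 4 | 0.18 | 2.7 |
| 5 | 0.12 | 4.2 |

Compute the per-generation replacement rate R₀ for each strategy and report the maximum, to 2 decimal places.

Strategy I: R₀ = 0.73×7.1 + 0.56×11.5 + 0.47×9.2 + 0.37×9.6 + 0.26×2.7 = 20.2010
Strategy II: R₀ = 0.59×10.0 + 0.39×8.4 + 0.26×5.9 + 0.22×5.3 + 0.17×7.2 = 13.1000
Strategy III: R₀ = 0.74×0.0 + 0.46×5.9 + 0.32×2.9 + 0.18×2.7 + 0.12×4.2 = 4.6320
Highest R₀: strategy I with 20.2010.

20.20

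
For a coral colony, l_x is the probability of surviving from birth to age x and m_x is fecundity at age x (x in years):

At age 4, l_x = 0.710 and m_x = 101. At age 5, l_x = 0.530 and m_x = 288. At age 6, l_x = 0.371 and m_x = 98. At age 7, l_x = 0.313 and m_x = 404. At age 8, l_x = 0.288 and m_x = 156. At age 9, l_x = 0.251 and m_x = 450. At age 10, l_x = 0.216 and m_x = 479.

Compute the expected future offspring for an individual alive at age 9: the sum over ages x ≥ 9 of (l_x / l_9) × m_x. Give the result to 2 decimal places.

862.21

l_9 = 0.251. Conditional survival from age 9 to x is l_x / l_9.
  x=9: (0.251/0.251) × 450 = 450.0000
  x=10: (0.216/0.251) × 479 = 412.2072
Sum = 450.0000 + 412.2072 = 862.2072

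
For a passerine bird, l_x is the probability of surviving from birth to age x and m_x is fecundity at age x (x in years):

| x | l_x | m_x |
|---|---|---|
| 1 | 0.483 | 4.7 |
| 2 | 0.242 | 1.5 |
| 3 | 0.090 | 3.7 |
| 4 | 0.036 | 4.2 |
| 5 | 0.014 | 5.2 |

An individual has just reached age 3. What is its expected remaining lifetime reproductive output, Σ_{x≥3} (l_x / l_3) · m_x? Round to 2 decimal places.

l_3 = 0.090. Conditional survival from age 3 to x is l_x / l_3.
  x=3: (0.090/0.090) × 3.7 = 3.7000
  x=4: (0.036/0.090) × 4.2 = 1.6800
  x=5: (0.014/0.090) × 5.2 = 0.8089
Sum = 3.7000 + 1.6800 + 0.8089 = 6.1889

6.19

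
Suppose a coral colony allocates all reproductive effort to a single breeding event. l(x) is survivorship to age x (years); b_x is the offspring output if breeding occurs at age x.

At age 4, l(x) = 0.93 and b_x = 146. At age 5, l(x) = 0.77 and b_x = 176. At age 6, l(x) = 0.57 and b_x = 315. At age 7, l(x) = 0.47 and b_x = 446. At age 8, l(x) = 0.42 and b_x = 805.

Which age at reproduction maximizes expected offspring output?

Expected offspring if breeding at age x = l(x) × b_x:
  age 4: 0.93 × 146 = 135.780
  age 5: 0.77 × 176 = 135.520
  age 6: 0.57 × 315 = 179.550
  age 7: 0.47 × 446 = 209.620
  age 8: 0.42 × 805 = 338.100
Maximum at age 8 (338.100).

8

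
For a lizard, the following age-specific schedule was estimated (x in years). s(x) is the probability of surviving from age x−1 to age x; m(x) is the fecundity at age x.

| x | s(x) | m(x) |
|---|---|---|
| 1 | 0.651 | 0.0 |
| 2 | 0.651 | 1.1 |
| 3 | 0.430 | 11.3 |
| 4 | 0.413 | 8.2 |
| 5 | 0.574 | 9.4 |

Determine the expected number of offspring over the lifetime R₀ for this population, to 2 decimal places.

3.55

Survivorship from birth: l_x = s_1·s_2·…·s_x.
  l_1 = 0.65100
  l_2 = 0.42380
  l_3 = 0.18223
  l_4 = 0.07526
  l_5 = 0.04320
R₀ = Σ l_x m(x):
  age 1: 0.65100 × 0.0 = 0.0000
  age 2: 0.42380 × 1.1 = 0.4662
  age 3: 0.18223 × 11.3 = 2.0592
  age 4: 0.07526 × 8.2 = 0.6171
  age 5: 0.04320 × 9.4 = 0.4061
R₀ = 0.0000 + 0.4662 + 2.0592 + 0.6171 + 0.4061 = 3.5486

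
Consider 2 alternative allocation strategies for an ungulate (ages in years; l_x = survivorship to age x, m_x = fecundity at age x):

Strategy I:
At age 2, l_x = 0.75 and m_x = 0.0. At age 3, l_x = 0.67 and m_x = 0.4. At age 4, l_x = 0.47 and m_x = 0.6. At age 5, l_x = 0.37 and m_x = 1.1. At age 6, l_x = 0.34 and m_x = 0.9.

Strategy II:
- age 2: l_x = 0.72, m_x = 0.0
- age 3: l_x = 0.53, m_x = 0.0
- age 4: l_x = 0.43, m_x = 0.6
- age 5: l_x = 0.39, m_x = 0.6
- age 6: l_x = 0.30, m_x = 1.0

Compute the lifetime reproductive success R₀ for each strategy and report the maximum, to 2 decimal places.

Strategy I: R₀ = 0.75×0.0 + 0.67×0.4 + 0.47×0.6 + 0.37×1.1 + 0.34×0.9 = 1.2630
Strategy II: R₀ = 0.72×0.0 + 0.53×0.0 + 0.43×0.6 + 0.39×0.6 + 0.30×1.0 = 0.7920
Highest R₀: strategy I with 1.2630.

1.26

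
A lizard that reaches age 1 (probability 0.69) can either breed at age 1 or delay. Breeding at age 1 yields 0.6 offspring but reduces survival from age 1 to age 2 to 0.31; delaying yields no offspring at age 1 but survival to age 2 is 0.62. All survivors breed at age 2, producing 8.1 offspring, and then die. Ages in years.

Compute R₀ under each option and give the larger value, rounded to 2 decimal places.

3.47

breed at age 1: R₀ = 0.69 × (0.6 + 0.31 × 8.1) = 0.69 × 3.1110 = 2.1466
delay to age 2: R₀ = 0.69 × (0.62 × 8.1) = 0.69 × 5.0220 = 3.4652
Higher: delay to age 2 (3.4652).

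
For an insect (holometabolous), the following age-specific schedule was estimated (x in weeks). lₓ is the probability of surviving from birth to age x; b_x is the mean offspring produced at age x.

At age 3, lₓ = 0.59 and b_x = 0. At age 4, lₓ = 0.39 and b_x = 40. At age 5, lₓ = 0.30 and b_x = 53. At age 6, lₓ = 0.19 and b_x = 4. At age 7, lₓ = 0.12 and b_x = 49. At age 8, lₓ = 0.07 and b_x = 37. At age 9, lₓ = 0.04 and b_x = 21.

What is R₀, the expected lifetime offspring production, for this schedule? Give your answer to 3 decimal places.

41.570

R₀ = Σ lₓ b_x:
  age 3: 0.59 × 0 = 0.0000
  age 4: 0.39 × 40 = 15.6000
  age 5: 0.30 × 53 = 15.9000
  age 6: 0.19 × 4 = 0.7600
  age 7: 0.12 × 49 = 5.8800
  age 8: 0.07 × 37 = 2.5900
  age 9: 0.04 × 21 = 0.8400
R₀ = 0.0000 + 15.6000 + 15.9000 + 0.7600 + 5.8800 + 2.5900 + 0.8400 = 41.5700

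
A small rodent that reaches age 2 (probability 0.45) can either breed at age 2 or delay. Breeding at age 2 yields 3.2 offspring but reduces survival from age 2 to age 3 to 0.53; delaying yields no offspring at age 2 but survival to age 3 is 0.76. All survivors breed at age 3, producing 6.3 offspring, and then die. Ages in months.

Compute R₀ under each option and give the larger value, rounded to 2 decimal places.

breed at age 2: R₀ = 0.45 × (3.2 + 0.53 × 6.3) = 0.45 × 6.5390 = 2.9425
delay to age 3: R₀ = 0.45 × (0.76 × 6.3) = 0.45 × 4.7880 = 2.1546
Higher: breed at age 2 (2.9425).

2.94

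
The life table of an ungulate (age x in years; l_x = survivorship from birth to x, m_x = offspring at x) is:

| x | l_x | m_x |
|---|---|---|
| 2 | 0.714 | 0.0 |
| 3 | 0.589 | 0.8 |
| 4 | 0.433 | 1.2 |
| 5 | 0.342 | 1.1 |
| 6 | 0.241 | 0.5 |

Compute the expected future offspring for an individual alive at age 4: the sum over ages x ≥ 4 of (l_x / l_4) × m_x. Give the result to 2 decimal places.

l_4 = 0.433. Conditional survival from age 4 to x is l_x / l_4.
  x=4: (0.433/0.433) × 1.2 = 1.2000
  x=5: (0.342/0.433) × 1.1 = 0.8688
  x=6: (0.241/0.433) × 0.5 = 0.2783
Sum = 1.2000 + 0.8688 + 0.2783 = 2.3471

2.35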